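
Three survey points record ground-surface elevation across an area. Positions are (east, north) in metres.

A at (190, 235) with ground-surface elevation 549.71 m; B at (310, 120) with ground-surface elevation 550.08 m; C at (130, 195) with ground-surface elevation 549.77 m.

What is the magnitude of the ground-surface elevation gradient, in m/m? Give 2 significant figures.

0.0026 m/m

Differences from A: to B (Δx, Δy, Δh) = (120, -115, +0.37); to C = (-60, -40, +0.06).
Determinant of the coordinate differences = 120·(-40) − (-60)·(-115) = -11700.
∂z/∂x = [(+0.37)·(-40) − (+0.06)·(-115)] / -11700 = +0.0006752
∂z/∂y = [120·(+0.06) − (-60)·(+0.37)] / -11700 = -0.002513
|∇f| = √(0.0006752² + -0.002513²) = 0.002602 m/m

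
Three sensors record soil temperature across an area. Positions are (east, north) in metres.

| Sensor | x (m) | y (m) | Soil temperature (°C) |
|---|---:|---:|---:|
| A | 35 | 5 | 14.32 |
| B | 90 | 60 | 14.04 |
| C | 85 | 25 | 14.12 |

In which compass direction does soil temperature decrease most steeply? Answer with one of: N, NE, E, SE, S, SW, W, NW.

With T = a·x + b·y + c and A as origin, the differences give:
  55·a + 55·b = -0.28
  50·a + 20·b = -0.20
Eliminate b (×20 and ×55, subtract): -1650·a = 5.400 → a = ∂T/∂x = -0.003273
Back-substitute: b = ∂T/∂y = -0.001818.
Steepest decrease is along −∇f = (+0.003273 E, +0.001818 N) → northeast.

NE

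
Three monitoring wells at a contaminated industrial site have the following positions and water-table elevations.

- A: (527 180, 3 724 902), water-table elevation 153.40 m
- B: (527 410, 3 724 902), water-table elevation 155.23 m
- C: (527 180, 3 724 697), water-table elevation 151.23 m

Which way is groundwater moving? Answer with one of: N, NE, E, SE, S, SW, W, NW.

SW

∂h/∂x = (155.23 − 153.40) / (527410 − 527180) = +0.007957
∂h/∂y = (151.23 − 153.40) / (3724697 − 3724902) = +0.01059
Flow = −∇h = (-0.007957 east, -0.01059 north), which points southwest.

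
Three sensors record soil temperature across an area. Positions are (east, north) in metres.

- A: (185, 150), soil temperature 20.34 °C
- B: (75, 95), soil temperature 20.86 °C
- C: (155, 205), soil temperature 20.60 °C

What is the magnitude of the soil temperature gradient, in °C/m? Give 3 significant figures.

0.00582 °C/m

With T = a·x + b·y + c and A as origin, the differences give:
  (-110)·a + (-55)·b = +0.52
  (-30)·a + 55·b = +0.26
Eliminate b (×55 and ×(-55), subtract): -7700·a = 42.900 → a = ∂T/∂x = -0.005571
Back-substitute: b = ∂T/∂y = +0.001688.
|∇f| = √(-0.005571² + 0.001688²) = 0.005821 °C/m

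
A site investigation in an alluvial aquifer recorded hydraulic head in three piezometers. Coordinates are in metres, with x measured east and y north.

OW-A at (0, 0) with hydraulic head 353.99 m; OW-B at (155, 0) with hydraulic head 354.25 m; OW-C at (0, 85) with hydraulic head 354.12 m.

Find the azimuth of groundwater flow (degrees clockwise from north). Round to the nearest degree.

228°

∂h/∂x = (354.25 − 353.99) / (155 − 0) = +0.001677
∂h/∂y = (354.12 − 353.99) / (85 − 0) = +0.001529
Flow direction (−∇h) has components (-0.001677 E, -0.001529 N).
Azimuth = atan2(E, N) = atan2(-0.001677, -0.001529) = 227.6° ≈ 228°.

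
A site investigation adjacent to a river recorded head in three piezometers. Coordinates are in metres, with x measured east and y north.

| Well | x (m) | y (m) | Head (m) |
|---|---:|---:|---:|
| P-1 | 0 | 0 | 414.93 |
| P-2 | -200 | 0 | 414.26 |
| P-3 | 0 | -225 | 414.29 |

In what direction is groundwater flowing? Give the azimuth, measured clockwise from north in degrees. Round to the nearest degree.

∂h/∂x = (414.26 − 414.93) / (-200 − 0) = +0.003350
∂h/∂y = (414.29 − 414.93) / (-225 − 0) = +0.002844
Flow direction (−∇h) has components (-0.003350 E, -0.002844 N).
Azimuth = atan2(E, N) = atan2(-0.003350, -0.002844) = 229.7° ≈ 230°.

230°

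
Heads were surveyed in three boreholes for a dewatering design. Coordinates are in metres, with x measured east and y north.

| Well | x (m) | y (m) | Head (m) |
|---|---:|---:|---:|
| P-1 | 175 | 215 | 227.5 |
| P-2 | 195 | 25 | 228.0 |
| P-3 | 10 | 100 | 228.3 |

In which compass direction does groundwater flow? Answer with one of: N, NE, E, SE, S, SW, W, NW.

With h = a·x + b·y + c and P-1 as origin, the differences give:
  20·a + (-190)·b = +0.5
  (-165)·a + (-115)·b = +0.8
Eliminate b (×(-115) and ×(-190), subtract): -33650·a = 94.50 → a = ∂h/∂x = -0.002808
Back-substitute: b = ∂h/∂y = -0.002927.
Flow = −∇h = (+0.002808 east, +0.002927 north), which points northeast.

NE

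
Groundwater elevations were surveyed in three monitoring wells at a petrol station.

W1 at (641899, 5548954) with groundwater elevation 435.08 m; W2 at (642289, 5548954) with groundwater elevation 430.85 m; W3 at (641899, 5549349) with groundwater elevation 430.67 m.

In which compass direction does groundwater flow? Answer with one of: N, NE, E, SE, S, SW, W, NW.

∂h/∂x = (430.85 − 435.08) / (642289 − 641899) = -0.01085
∂h/∂y = (430.67 − 435.08) / (5549349 − 5548954) = -0.01116
Flow = −∇h = (+0.01085 east, +0.01116 north), which points northeast.

NE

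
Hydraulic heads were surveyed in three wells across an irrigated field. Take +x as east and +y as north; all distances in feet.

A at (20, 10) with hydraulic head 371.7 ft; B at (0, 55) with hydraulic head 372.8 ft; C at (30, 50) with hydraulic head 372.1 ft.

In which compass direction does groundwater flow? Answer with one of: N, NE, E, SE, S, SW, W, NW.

With h = a·x + b·y + c and A as origin, the differences give:
  (-20)·a + 45·b = +1.1
  10·a + 40·b = +0.4
Eliminate b (×40 and ×45, subtract): -1250·a = 26.00 → a = ∂h/∂x = -0.02080
Back-substitute: b = ∂h/∂y = +0.01520.
Flow = −∇h = (+0.02080 east, -0.01520 north), which points southeast.

SE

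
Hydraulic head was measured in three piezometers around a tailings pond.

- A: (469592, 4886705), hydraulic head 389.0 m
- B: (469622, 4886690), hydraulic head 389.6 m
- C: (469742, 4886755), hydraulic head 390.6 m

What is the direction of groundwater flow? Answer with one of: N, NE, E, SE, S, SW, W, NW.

Three-point gradient (reference A): Δ to B = (30, -15, +0.6), Δ to C = (150, 50, +1.6).
∂h/∂x = +0.01440, ∂h/∂y = -0.01120 (det = 3750).
Flow = −∇h = (-0.01440 east, +0.01120 north), which points northwest.

NW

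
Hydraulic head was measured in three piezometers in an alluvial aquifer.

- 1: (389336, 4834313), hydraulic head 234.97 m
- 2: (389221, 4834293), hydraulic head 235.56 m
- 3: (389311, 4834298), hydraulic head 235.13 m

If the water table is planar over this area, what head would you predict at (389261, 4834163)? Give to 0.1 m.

Differences from 1: to 2 (Δx, Δy, Δh) = (-115, -20, +0.59); to 3 = (-25, -15, +0.16).
Solve a·Δx + b·Δy = Δh: det = (-115)·(-15) − (-25)·(-20) = 1225.
∂h/∂x = [(+0.59)·(-15) − (+0.16)·(-20)] / 1225 = -0.004612
∂h/∂y = [(-115)·(+0.16) − (-25)·(+0.59)] / 1225 = -0.002980
h(389261, 4834163) = 234.97 + (-0.004612)·(-75) + (-0.002980)·(-150) = 234.97 +0.346 +0.447 = 235.763 m.

235.8 m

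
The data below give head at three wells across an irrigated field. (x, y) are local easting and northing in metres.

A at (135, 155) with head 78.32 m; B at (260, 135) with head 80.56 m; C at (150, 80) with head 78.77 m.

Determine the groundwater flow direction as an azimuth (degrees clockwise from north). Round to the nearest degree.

278°

With h = a·x + b·y + c and A as origin, the differences give:
  125·a + (-20)·b = +2.24
  15·a + (-75)·b = +0.45
Eliminate b (×(-75) and ×(-20), subtract): -9075·a = -159.000 → a = ∂h/∂x = +0.01752
Back-substitute: b = ∂h/∂y = -0.002496.
Flow direction (−∇h) has components (-0.01752 E, +0.002496 N).
Azimuth = atan2(E, N) = atan2(-0.01752, +0.002496) = 278.1° ≈ 278°.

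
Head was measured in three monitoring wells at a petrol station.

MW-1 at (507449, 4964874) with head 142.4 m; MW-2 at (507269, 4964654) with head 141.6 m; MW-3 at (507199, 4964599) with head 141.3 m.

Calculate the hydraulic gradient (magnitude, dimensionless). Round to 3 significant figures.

0.00402

Differences from MW-1: to MW-2 (Δx, Δy, Δh) = (-180, -220, -0.8); to MW-3 = (-250, -275, -1.1).
Determinant of the coordinate differences = (-180)·(-275) − (-250)·(-220) = -5500.
∂h/∂x = [(-0.8)·(-275) − (-1.1)·(-220)] / -5500 = +0.004000
∂h/∂y = [(-180)·(-1.1) − (-250)·(-0.8)] / -5500 = +0.0003636
|∇h| = √(0.004000² + 0.0003636²) = 0.004016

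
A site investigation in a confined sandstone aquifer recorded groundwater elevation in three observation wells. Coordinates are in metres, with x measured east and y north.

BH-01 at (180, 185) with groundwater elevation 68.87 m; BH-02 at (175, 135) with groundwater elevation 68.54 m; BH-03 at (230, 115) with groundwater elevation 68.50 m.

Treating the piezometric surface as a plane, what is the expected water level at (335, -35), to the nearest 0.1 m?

Differences from BH-01: to BH-02 (Δx, Δy, Δh) = (-5, -50, -0.33); to BH-03 = (50, -70, -0.37).
Determinant of the coordinate differences = (-5)·(-70) − 50·(-50) = 2850.
∂h/∂x = [(-0.33)·(-70) − (-0.37)·(-50)] / 2850 = +0.001614
∂h/∂y = [(-5)·(-0.37) − 50·(-0.33)] / 2850 = +0.006439
h(335, -35) = 68.87 + (+0.001614)·(155) + (+0.006439)·(-220) = 68.87 +0.250 -1.416 = 67.704 m.

67.7 m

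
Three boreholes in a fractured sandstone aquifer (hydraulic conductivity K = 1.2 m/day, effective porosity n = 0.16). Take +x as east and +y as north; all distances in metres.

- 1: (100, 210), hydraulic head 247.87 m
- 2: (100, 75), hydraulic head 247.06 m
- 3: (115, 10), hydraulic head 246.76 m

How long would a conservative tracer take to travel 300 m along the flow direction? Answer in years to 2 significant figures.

13 years

With h = a·x + b·y + c and 1 as origin, the differences give:
  0·a + (-135)·b = -0.81
  15·a + (-200)·b = -1.11
Eliminate b (×(-200) and ×(-135), subtract): 2025·a = 12.150 → a = ∂h/∂x = +0.006000
Back-substitute: b = ∂h/∂y = +0.006000.
|∇h| = √(0.006000² + 0.006000²) = 0.008485
Seepage velocity v = K·i/n = 1.2 × 0.008485 / 0.16 = 0.06364 m/day.
t = 300 / 0.06364 = 4714 days = 12.9 years.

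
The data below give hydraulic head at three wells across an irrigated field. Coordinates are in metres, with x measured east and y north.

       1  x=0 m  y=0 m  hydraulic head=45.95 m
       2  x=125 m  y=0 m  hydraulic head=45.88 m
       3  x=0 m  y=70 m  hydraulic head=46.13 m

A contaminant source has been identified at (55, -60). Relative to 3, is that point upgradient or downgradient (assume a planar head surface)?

downgradient

∂h/∂x = (45.88 − 45.95) / (125 − 0) = -0.0005600
∂h/∂y = (46.13 − 45.95) / (70 − 0) = +0.002571
Head at (55, -60) = 45.95 + (-0.0005600)·(55) + (+0.002571)·(-60) = 45.76 m.
That is lower than the 46.13 m at 3, so the point is downgradient.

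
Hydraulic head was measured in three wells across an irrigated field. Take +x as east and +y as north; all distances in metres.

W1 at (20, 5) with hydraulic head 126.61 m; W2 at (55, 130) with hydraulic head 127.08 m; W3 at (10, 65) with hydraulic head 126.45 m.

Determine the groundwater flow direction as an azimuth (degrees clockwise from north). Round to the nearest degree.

Taking W1 as reference: W2−W1 = (35, 125, +0.47); W3−W1 = (-10, 60, -0.16).
Solve a·Δx + b·Δy = Δh: det = 35·60 − (-10)·125 = 3350.
∂h/∂x = [(+0.47)·60 − (-0.16)·125] / 3350 = +0.01439
∂h/∂y = [35·(-0.16) − (-10)·(+0.47)] / 3350 = -0.0002687
Flow direction (−∇h) has components (-0.01439 E, +0.0002687 N).
Azimuth = atan2(E, N) = atan2(-0.01439, +0.0002687) = 271.1° ≈ 271°.

271°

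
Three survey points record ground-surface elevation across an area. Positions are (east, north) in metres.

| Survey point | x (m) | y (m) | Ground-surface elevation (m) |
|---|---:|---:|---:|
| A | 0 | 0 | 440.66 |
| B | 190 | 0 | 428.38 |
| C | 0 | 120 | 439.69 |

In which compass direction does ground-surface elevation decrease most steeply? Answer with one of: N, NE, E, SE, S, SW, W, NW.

∂z/∂x = (428.38 − 440.66) / (190 − 0) = -0.06463
∂z/∂y = (439.69 − 440.66) / (120 − 0) = -0.008083
Steepest decrease is along −∇f = (+0.06463 E, +0.008083 N) → east.

E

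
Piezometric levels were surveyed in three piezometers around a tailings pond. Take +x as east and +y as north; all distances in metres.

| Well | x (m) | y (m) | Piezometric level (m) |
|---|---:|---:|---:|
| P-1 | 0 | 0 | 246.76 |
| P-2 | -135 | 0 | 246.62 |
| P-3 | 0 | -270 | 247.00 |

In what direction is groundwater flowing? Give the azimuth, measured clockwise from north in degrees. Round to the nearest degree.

311°

∂h/∂x = (246.62 − 246.76) / (-135 − 0) = +0.001037
∂h/∂y = (247.00 − 246.76) / (-270 − 0) = -0.0008889
Flow direction (−∇h) has components (-0.001037 E, +0.0008889 N).
Azimuth = atan2(E, N) = atan2(-0.001037, +0.0008889) = 310.6° ≈ 311°.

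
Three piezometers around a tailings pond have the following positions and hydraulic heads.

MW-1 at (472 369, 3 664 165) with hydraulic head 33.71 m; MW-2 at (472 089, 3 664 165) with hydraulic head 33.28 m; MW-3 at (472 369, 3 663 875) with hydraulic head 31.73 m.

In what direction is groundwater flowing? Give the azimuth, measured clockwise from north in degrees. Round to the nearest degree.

193°

∂h/∂x = (33.28 − 33.71) / (472089 − 472369) = +0.001536
∂h/∂y = (31.73 − 33.71) / (3663875 − 3664165) = +0.006828
Flow direction (−∇h) has components (-0.001536 E, -0.006828 N).
Azimuth = atan2(E, N) = atan2(-0.001536, -0.006828) = 192.7° ≈ 193°.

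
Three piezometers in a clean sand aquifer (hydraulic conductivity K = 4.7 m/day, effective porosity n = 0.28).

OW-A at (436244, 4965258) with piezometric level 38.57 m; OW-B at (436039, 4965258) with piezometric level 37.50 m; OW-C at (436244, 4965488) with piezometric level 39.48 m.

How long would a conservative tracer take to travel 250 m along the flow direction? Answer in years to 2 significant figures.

∂h/∂x = (37.50 − 38.57) / (436039 − 436244) = +0.005220
∂h/∂y = (39.48 − 38.57) / (4965488 − 4965258) = +0.003957
|∇h| = √(0.005220² + 0.003957²) = 0.00655
Seepage velocity v = K·i/n = 4.7 × 0.00655 / 0.28 = 0.1099 m/day.
t = 250 / 0.1099 = 2275 days = 6.23 years.

6.2 years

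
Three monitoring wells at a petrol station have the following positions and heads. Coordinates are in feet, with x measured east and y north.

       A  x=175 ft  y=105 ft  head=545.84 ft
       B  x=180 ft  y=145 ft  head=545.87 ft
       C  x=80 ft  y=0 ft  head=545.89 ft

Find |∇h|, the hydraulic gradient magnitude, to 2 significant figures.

0.0018

Taking A as reference: B−A = (5, 40, +0.03); C−A = (-95, -105, +0.05).
Determinant of the coordinate differences = 5·(-105) − (-95)·40 = 3275.
∂h/∂x = [(+0.03)·(-105) − (+0.05)·40] / 3275 = -0.001573
∂h/∂y = [5·(+0.05) − (-95)·(+0.03)] / 3275 = +0.0009466
|∇h| = √(-0.001573² + 0.0009466²) = 0.001836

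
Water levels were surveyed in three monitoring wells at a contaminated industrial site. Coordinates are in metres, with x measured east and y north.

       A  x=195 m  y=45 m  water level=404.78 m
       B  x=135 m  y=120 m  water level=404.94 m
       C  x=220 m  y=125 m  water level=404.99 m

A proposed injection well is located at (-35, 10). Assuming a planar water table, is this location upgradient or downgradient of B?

Taking A as reference: B−A = (-60, 75, +0.16); C−A = (25, 80, +0.21).
Solve a·Δx + b·Δy = Δh: det = (-60)·80 − 25·75 = -6675.
∂h/∂x = [(+0.16)·80 − (+0.21)·75] / -6675 = +0.0004419
∂h/∂y = [(-60)·(+0.21) − 25·(+0.16)] / -6675 = +0.002487
Head at (-35, 10) = 404.78 + (+0.0004419)·(-230) + (+0.002487)·(-35) = 404.59 m.
That is lower than the 404.94 m at B, so the point is downgradient.

downgradient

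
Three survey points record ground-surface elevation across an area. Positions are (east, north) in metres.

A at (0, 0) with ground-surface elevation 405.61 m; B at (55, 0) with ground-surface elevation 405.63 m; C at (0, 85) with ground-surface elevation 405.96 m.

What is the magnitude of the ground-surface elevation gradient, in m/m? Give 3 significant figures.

∂z/∂x = (405.63 − 405.61) / (55 − 0) = +0.0003636
∂z/∂y = (405.96 − 405.61) / (85 − 0) = +0.004118
|∇f| = √(0.0003636² + 0.004118²) = 0.004134 m/m

0.00413 m/m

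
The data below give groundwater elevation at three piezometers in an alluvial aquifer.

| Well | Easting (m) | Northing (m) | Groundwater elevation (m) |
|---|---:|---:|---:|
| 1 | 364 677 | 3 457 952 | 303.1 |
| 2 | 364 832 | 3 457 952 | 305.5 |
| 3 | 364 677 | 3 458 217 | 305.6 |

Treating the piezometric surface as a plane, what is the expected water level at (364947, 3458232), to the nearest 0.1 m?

309.9 m

∂h/∂x = (305.5 − 303.1) / (364832 − 364677) = +0.01548
∂h/∂y = (305.6 − 303.1) / (3458217 − 3457952) = +0.009434
h(364947, 3458232) = 303.1 + (+0.01548)·(270) + (+0.009434)·(280) = 303.1 +4.181 +2.642 = 309.922 m.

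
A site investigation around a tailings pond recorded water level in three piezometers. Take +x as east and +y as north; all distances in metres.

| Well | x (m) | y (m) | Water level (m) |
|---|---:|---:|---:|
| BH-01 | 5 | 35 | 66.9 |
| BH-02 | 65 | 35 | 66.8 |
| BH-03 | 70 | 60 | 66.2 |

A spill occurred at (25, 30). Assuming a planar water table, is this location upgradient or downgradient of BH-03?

With h = a·x + b·y + c and BH-01 as origin, the differences give:
  60·a + 0·b = -0.1
  65·a + 25·b = -0.7
Eliminate b (×25 and ×0, subtract): 1500·a = -2.50 → a = ∂h/∂x = -0.001667
Back-substitute: b = ∂h/∂y = -0.02367.
Head at (25, 30) = 66.9 + (-0.001667)·(20) + (-0.02367)·(-5) = 66.98 m.
That is higher than the 66.2 m at BH-03, so the point is upgradient.

upgradient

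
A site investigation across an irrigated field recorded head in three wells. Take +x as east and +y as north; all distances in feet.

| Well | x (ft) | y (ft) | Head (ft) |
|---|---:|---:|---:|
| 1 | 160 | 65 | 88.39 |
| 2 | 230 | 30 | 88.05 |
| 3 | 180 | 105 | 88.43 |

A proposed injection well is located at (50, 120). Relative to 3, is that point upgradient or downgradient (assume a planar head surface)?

upgradient

Differences from 1: to 2 (Δx, Δy, Δh) = (70, -35, -0.34); to 3 = (20, 40, +0.04).
Determinant of the coordinate differences = 70·40 − 20·(-35) = 3500.
∂h/∂x = [(-0.34)·40 − (+0.04)·(-35)] / 3500 = -0.003486
∂h/∂y = [70·(+0.04) − 20·(-0.34)] / 3500 = +0.002743
Head at (50, 120) = 88.39 + (-0.003486)·(-110) + (+0.002743)·(55) = 88.92 ft.
That is higher than the 88.43 ft at 3, so the point is upgradient.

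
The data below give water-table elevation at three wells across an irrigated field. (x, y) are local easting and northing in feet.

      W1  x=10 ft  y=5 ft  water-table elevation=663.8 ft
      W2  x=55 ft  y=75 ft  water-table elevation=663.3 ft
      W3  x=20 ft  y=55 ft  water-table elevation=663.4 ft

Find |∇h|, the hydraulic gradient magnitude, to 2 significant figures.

0.0086

Differences from W1: to W2 (Δx, Δy, Δh) = (45, 70, -0.5); to W3 = (10, 50, -0.4).
Determinant of the coordinate differences = 45·50 − 10·70 = 1550.
∂h/∂x = [(-0.5)·50 − (-0.4)·70] / 1550 = +0.001935
∂h/∂y = [45·(-0.4) − 10·(-0.5)] / 1550 = -0.008387
|∇h| = √(0.001935² + -0.008387²) = 0.008607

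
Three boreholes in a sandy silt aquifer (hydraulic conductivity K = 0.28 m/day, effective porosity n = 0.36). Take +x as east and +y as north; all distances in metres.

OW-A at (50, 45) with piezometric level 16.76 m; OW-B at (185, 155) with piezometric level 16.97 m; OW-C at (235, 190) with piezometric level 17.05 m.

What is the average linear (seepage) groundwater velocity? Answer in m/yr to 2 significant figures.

0.54 m/yr

With h = a·x + b·y + c and OW-A as origin, the differences give:
  135·a + 110·b = +0.21
  185·a + 145·b = +0.29
Eliminate b (×145 and ×110, subtract): -775·a = -1.450 → a = ∂h/∂x = +0.001871
Back-substitute: b = ∂h/∂y = -0.0003871.
|∇h| = √(0.001871² + -0.0003871²) = 0.001911
Seepage velocity v = K·i/n = 0.28 × 0.001911 / 0.36 = 0.001486 m/day = 0.5428 m/yr.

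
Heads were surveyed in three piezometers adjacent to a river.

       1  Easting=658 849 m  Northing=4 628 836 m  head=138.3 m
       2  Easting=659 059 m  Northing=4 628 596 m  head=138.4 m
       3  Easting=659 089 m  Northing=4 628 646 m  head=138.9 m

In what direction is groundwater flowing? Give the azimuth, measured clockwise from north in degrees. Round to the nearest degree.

With h = a·x + b·y + c and 1 as origin, the differences give:
  210·a + (-240)·b = +0.1
  240·a + (-190)·b = +0.6
Eliminate b (×(-190) and ×(-240), subtract): 17700·a = 125.00 → a = ∂h/∂x = +0.007062
Back-substitute: b = ∂h/∂y = +0.005763.
Flow direction (−∇h) has components (-0.007062 E, -0.005763 N).
Azimuth = atan2(E, N) = atan2(-0.007062, -0.005763) = 230.8° ≈ 231°.

231°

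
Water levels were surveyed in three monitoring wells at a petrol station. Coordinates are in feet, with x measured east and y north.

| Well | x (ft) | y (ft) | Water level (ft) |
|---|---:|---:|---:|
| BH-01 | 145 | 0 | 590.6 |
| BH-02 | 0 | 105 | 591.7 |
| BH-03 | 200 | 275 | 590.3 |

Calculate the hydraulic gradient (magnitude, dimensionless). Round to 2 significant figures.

With h = a·x + b·y + c and BH-01 as origin, the differences give:
  (-145)·a + 105·b = +1.1
  55·a + 275·b = -0.3
Eliminate b (×275 and ×105, subtract): -45650·a = 334.00 → a = ∂h/∂x = -0.007317
Back-substitute: b = ∂h/∂y = +0.0003724.
|∇h| = √(-0.007317² + 0.0003724²) = 0.007326

0.0073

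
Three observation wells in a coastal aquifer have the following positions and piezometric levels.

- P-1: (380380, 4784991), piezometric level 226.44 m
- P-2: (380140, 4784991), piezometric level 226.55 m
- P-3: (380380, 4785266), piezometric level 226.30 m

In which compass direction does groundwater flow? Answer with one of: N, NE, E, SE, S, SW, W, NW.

∂h/∂x = (226.55 − 226.44) / (380140 − 380380) = -0.0004583
∂h/∂y = (226.30 − 226.44) / (4785266 − 4784991) = -0.0005091
Flow = −∇h = (+0.0004583 east, +0.0005091 north), which points northeast.

NE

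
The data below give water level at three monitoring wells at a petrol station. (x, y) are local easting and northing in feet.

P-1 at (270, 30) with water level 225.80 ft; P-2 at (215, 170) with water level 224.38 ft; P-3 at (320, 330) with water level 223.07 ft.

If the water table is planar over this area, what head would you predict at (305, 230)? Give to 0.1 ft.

224.0 ft

With h = a·x + b·y + c and P-1 as origin, the differences give:
  (-55)·a + 140·b = -1.42
  50·a + 300·b = -2.73
Eliminate b (×300 and ×140, subtract): -23500·a = -43.800 → a = ∂h/∂x = +0.001864
Back-substitute: b = ∂h/∂y = -0.009411.
h(305, 230) = 225.80 + (+0.001864)·(35) + (-0.009411)·(200) = 225.80 +0.065 -1.882 = 223.983 ft.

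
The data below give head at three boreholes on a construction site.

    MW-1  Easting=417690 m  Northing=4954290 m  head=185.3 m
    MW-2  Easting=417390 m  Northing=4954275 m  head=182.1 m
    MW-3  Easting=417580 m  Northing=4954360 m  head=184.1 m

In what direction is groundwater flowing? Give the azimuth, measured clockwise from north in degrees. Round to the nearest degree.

Differences from MW-1: to MW-2 (Δx, Δy, Δh) = (-300, -15, -3.2); to MW-3 = (-110, 70, -1.2).
Solve a·Δx + b·Δy = Δh: det = (-300)·70 − (-110)·(-15) = -22650.
∂h/∂x = [(-3.2)·70 − (-1.2)·(-15)] / -22650 = +0.01068
∂h/∂y = [(-300)·(-1.2) − (-110)·(-3.2)] / -22650 = -0.0003532
Flow direction (−∇h) has components (-0.01068 E, +0.0003532 N).
Azimuth = atan2(E, N) = atan2(-0.01068, +0.0003532) = 271.9° ≈ 272°.

272°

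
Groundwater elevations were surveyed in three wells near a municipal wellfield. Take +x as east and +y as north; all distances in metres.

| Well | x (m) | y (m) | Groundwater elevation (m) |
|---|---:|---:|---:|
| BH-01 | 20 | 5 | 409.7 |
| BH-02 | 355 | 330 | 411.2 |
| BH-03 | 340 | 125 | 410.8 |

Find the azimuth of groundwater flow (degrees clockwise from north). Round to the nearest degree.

Taking BH-01 as reference: BH-02−BH-01 = (335, 325, +1.5); BH-03−BH-01 = (320, 120, +1.1).
Determinant of the coordinate differences = 335·120 − 320·325 = -63800.
∂h/∂x = [(+1.5)·120 − (+1.1)·325] / -63800 = +0.002782
∂h/∂y = [335·(+1.1) − 320·(+1.5)] / -63800 = +0.001748
Flow direction (−∇h) has components (-0.002782 E, -0.001748 N).
Azimuth = atan2(E, N) = atan2(-0.002782, -0.001748) = 237.9° ≈ 238°.

238°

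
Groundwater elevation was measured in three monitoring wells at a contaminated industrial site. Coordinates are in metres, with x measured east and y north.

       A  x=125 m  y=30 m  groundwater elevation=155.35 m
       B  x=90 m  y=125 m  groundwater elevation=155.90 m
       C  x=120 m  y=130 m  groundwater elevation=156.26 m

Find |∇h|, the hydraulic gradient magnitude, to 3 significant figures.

With h = a·x + b·y + c and A as origin, the differences give:
  (-35)·a + 95·b = +0.55
  (-5)·a + 100·b = +0.91
Eliminate b (×100 and ×95, subtract): -3025·a = -31.450 → a = ∂h/∂x = +0.01040
Back-substitute: b = ∂h/∂y = +0.009620.
|∇h| = √(0.01040² + 0.009620²) = 0.01417

0.0142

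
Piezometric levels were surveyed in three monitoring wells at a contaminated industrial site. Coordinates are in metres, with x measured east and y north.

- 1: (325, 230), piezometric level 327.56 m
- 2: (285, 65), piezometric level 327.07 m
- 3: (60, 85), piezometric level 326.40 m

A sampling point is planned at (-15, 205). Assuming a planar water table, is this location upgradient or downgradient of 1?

downgradient

Differences from 1: to 2 (Δx, Δy, Δh) = (-40, -165, -0.49); to 3 = (-265, -145, -1.16).
Solve a·Δx + b·Δy = Δh: det = (-40)·(-145) − (-265)·(-165) = -37925.
∂h/∂x = [(-0.49)·(-145) − (-1.16)·(-165)] / -37925 = +0.003173
∂h/∂y = [(-40)·(-1.16) − (-265)·(-0.49)] / -37925 = +0.002200
Head at (-15, 205) = 327.56 + (+0.003173)·(-340) + (+0.002200)·(-25) = 326.43 m.
That is lower than the 327.56 m at 1, so the point is downgradient.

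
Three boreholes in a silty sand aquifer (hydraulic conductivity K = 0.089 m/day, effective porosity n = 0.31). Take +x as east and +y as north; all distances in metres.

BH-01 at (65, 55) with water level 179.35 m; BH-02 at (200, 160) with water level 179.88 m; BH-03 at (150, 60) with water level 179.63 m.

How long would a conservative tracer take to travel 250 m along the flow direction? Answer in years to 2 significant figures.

710 years

With h = a·x + b·y + c and BH-01 as origin, the differences give:
  135·a + 105·b = +0.53
  85·a + 5·b = +0.28
Eliminate b (×5 and ×105, subtract): -8250·a = -26.750 → a = ∂h/∂x = +0.003242
Back-substitute: b = ∂h/∂y = +0.0008788.
|∇h| = √(0.003242² + 0.0008788²) = 0.003359
Seepage velocity v = K·i/n = 0.089 × 0.003359 / 0.31 = 0.0009644 m/day.
t = 250 / 0.0009644 = 2.592e+05 days = 710 years.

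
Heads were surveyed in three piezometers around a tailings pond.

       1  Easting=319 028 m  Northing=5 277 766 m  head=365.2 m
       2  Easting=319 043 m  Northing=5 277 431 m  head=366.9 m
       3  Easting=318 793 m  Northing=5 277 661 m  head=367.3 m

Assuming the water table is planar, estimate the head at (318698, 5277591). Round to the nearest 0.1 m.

368.3 m

Three-point gradient (reference 1): Δ to 2 = (15, -335, +1.7), Δ to 3 = (-235, -105, +2.1).
∂h/∂x = -0.006538, ∂h/∂y = -0.005367 (det = -80300).
h(318698, 5277591) = 365.2 + (-0.006538)·(-330) + (-0.005367)·(-175) = 365.2 +2.158 +0.939 = 368.297 m.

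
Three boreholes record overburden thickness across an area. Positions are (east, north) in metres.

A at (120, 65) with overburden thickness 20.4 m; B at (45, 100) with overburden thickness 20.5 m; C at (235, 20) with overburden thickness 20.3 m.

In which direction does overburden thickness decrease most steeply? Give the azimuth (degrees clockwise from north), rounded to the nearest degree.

194°

Taking A as reference: B−A = (-75, 35, +0.1); C−A = (115, -45, -0.1).
Solve a·Δx + b·Δy = Δd: det = (-75)·(-45) − 115·35 = -650.
∂d/∂x = [(+0.1)·(-45) − (-0.1)·35] / -650 = +0.001538
∂d/∂y = [(-75)·(-0.1) − 115·(+0.1)] / -650 = +0.006154
Steepest decrease is along −∇f: components (-0.001538 E, -0.006154 N).
Azimuth = atan2(-0.001538, -0.006154) = 194.0° ≈ 194°.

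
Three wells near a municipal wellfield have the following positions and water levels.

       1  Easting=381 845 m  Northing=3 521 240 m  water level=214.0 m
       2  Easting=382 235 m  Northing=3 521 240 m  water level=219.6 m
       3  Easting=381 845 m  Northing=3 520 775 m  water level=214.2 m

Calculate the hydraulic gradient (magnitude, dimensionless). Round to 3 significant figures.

0.0144

∂h/∂x = (219.6 − 214.0) / (382235 − 381845) = +0.01436
∂h/∂y = (214.2 − 214.0) / (3520775 − 3521240) = -0.0004301
|∇h| = √(0.01436² + -0.0004301²) = 0.01437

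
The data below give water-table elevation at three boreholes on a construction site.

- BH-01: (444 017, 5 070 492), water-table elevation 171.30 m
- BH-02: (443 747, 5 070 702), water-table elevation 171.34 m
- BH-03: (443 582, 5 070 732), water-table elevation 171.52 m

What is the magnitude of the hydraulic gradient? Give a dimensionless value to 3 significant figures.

0.00210

Three-point gradient (reference BH-01): Δ to BH-02 = (-270, 210, +0.04), Δ to BH-03 = (-435, 240, +0.22).
∂h/∂x = -0.001379, ∂h/∂y = -0.001582 (det = 26550).
|∇h| = √(-0.001379² + -0.001582²) = 0.002099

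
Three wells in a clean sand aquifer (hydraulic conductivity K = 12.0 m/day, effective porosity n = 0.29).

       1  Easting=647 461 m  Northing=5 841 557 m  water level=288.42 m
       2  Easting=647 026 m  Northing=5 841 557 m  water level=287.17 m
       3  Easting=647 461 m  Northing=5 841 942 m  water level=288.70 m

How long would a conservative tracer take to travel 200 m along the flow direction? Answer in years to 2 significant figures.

∂h/∂x = (287.17 − 288.42) / (647026 − 647461) = +0.002874
∂h/∂y = (288.70 − 288.42) / (5841942 − 5841557) = +0.0007273
|∇h| = √(0.002874² + 0.0007273²) = 0.002965
Seepage velocity v = K·i/n = 12.0 × 0.002965 / 0.29 = 0.1227 m/day.
t = 200 / 0.1227 = 1630 days = 4.46 years.

4.5 years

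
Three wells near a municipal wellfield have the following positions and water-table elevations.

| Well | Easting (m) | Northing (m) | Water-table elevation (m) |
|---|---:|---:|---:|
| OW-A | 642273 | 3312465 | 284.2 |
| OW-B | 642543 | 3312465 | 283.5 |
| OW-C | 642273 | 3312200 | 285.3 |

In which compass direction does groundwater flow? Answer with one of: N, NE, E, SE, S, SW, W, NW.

∂h/∂x = (283.5 − 284.2) / (642543 − 642273) = -0.002593
∂h/∂y = (285.3 − 284.2) / (3312200 − 3312465) = -0.004151
Flow = −∇h = (+0.002593 east, +0.004151 north), which points northeast.

NE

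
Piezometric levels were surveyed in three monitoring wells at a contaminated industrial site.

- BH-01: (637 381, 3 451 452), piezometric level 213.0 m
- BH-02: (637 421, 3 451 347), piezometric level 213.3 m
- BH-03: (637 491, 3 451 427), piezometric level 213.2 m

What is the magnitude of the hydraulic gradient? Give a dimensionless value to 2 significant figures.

0.0027

Differences from BH-01: to BH-02 (Δx, Δy, Δh) = (40, -105, +0.3); to BH-03 = (110, -25, +0.2).
Solve a·Δx + b·Δy = Δh: det = 40·(-25) − 110·(-105) = 10550.
∂h/∂x = [(+0.3)·(-25) − (+0.2)·(-105)] / 10550 = +0.001280
∂h/∂y = [40·(+0.2) − 110·(+0.3)] / 10550 = -0.002370
|∇h| = √(0.001280² + -0.002370²) = 0.002694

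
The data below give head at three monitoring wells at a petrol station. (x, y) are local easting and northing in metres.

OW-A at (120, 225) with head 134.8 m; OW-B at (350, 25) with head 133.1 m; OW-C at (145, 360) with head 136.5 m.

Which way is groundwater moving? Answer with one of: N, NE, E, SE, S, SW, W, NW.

With h = a·x + b·y + c and OW-A as origin, the differences give:
  230·a + (-200)·b = -1.7
  25·a + 135·b = +1.7
Eliminate b (×135 and ×(-200), subtract): 36050·a = 110.50 → a = ∂h/∂x = +0.003065
Back-substitute: b = ∂h/∂y = +0.01202.
Flow = −∇h = (-0.003065 east, -0.01202 north), which points south.

S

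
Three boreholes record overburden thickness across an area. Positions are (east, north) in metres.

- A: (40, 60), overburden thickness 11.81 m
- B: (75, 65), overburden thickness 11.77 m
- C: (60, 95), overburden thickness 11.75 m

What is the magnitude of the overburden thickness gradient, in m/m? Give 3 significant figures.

Differences from A: to B (Δx, Δy, Δh) = (35, 5, -0.04); to C = (20, 35, -0.06).
Determinant of the coordinate differences = 35·35 − 20·5 = 1125.
∂d/∂x = [(-0.04)·35 − (-0.06)·5] / 1125 = -0.0009778
∂d/∂y = [35·(-0.06) − 20·(-0.04)] / 1125 = -0.001156
|∇f| = √(-0.0009778² + -0.001156²) = 0.001514 m/m

0.00151 m/m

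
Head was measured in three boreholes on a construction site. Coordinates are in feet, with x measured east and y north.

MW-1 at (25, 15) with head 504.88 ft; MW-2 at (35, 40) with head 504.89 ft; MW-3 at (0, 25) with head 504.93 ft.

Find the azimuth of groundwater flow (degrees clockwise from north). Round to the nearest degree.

Taking MW-1 as reference: MW-2−MW-1 = (10, 25, +0.01); MW-3−MW-1 = (-25, 10, +0.05).
Determinant of the coordinate differences = 10·10 − (-25)·25 = 725.
∂h/∂x = [(+0.01)·10 − (+0.05)·25] / 725 = -0.001586
∂h/∂y = [10·(+0.05) − (-25)·(+0.01)] / 725 = +0.001034
Flow direction (−∇h) has components (+0.001586 E, -0.001034 N).
Azimuth = atan2(E, N) = atan2(+0.001586, -0.001034) = 123.1° ≈ 123°.

123°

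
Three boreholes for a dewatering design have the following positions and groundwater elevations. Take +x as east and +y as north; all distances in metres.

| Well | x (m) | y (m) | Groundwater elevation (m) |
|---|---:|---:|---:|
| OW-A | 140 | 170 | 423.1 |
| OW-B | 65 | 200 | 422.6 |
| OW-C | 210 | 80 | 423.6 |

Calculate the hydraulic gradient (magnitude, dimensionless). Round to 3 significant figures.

0.00647

Three-point gradient (reference OW-A): Δ to OW-B = (-75, 30, -0.5), Δ to OW-C = (70, -90, +0.5).
∂h/∂x = +0.006452, ∂h/∂y = -0.0005376 (det = 4650).
|∇h| = √(0.006452² + -0.0005376²) = 0.006474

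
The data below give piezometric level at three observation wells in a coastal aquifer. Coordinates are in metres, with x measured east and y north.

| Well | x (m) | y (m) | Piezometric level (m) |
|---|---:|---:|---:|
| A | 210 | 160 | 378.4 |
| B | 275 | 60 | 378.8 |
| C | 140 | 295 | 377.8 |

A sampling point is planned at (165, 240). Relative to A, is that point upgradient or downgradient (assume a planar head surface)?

Three-point gradient (reference A): Δ to B = (65, -100, +0.4), Δ to C = (-70, 135, -0.6).
∂h/∂x = -0.003380, ∂h/∂y = -0.006197 (det = 1775).
Head at (165, 240) = 378.4 + (-0.003380)·(-45) + (-0.006197)·(80) = 378.06 m.
That is lower than the 378.4 m at A, so the point is downgradient.

downgradient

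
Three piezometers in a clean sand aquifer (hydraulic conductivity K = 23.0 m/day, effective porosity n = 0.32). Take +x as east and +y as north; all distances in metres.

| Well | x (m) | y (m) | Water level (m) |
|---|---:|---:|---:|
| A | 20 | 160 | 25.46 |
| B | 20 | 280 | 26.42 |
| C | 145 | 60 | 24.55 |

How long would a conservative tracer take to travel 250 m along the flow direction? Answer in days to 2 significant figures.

Taking A as reference: B−A = (0, 120, +0.96); C−A = (125, -100, -0.91).
Determinant of the coordinate differences = 0·(-100) − 125·120 = -15000.
∂h/∂x = [(+0.96)·(-100) − (-0.91)·120] / -15000 = -0.0008800
∂h/∂y = [0·(-0.91) − 125·(+0.96)] / -15000 = +0.008000
|∇h| = √(-0.0008800² + 0.008000²) = 0.008048
Seepage velocity v = K·i/n = 23.0 × 0.008048 / 0.32 = 0.5784 m/day.
t = 250 / 0.5784 = 432.2 days.

430 days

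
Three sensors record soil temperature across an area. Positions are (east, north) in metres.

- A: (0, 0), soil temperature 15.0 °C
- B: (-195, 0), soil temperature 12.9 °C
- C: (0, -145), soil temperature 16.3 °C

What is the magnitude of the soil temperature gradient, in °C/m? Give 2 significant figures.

∂T/∂x = (12.9 − 15.0) / (-195 − 0) = +0.01077
∂T/∂y = (16.3 − 15.0) / (-145 − 0) = -0.008966
|∇f| = √(0.01077² + -0.008966²) = 0.01401 °C/m

0.014 °C/m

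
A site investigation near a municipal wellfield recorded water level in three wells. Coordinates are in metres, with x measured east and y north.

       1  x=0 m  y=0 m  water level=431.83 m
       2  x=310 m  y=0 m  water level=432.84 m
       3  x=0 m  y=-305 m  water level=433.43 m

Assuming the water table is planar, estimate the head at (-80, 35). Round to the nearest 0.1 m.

∂h/∂x = (432.84 − 431.83) / (310 − 0) = +0.003258
∂h/∂y = (433.43 − 431.83) / (-305 − 0) = -0.005246
h(-80, 35) = 431.83 + (+0.003258)·(-80) + (-0.005246)·(35) = 431.83 -0.261 -0.184 = 431.386 m.

431.4 m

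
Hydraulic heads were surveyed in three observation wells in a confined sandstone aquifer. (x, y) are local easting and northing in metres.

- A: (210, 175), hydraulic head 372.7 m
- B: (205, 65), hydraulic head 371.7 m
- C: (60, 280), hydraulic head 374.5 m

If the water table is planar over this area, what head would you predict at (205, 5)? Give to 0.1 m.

With h = a·x + b·y + c and A as origin, the differences give:
  (-5)·a + (-110)·b = -1.0
  (-150)·a + 105·b = +1.8
Eliminate b (×105 and ×(-110), subtract): -17025·a = 93.00 → a = ∂h/∂x = -0.005463
Back-substitute: b = ∂h/∂y = +0.009339.
h(205, 5) = 372.7 + (-0.005463)·(-5) + (+0.009339)·(-170) = 372.7 +0.027 -1.588 = 371.140 m.

371.1 m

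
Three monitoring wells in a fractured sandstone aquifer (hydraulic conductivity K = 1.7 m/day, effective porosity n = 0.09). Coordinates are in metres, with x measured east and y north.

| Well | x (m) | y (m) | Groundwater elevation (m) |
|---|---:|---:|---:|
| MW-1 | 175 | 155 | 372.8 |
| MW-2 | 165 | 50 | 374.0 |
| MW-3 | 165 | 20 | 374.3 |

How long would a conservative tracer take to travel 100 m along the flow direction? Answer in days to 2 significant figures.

290 days

With h = a·x + b·y + c and MW-1 as origin, the differences give:
  (-10)·a + (-105)·b = +1.2
  (-10)·a + (-135)·b = +1.5
Eliminate b (×(-135) and ×(-105), subtract): 300·a = -4.50 → a = ∂h/∂x = -0.01500
Back-substitute: b = ∂h/∂y = -0.01000.
|∇h| = √(-0.01500² + -0.01000²) = 0.01803
Seepage velocity v = K·i/n = 1.7 × 0.01803 / 0.09 = 0.3406 m/day.
t = 100 / 0.3406 = 293.6 days.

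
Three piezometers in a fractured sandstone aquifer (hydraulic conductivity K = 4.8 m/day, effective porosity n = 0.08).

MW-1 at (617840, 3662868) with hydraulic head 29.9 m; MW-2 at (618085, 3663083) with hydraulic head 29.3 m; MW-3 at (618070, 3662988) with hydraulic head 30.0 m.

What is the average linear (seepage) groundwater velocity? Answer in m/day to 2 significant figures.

0.56 m/day

Three-point gradient (reference MW-1): Δ to MW-2 = (245, 215, -0.6), Δ to MW-3 = (230, 120, +0.1).
∂h/∂x = +0.004663, ∂h/∂y = -0.008105 (det = -20050).
|∇h| = √(0.004663² + -0.008105²) = 0.009351
Seepage velocity v = K·i/n = 4.8 × 0.009351 / 0.08 = 0.5611 m/day.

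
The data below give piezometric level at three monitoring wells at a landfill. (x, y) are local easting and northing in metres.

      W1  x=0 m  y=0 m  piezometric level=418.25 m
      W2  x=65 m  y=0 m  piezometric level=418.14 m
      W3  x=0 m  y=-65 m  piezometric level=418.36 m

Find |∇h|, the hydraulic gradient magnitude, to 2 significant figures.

0.0024

∂h/∂x = (418.14 − 418.25) / (65 − 0) = -0.001692
∂h/∂y = (418.36 − 418.25) / (-65 − 0) = -0.001692
|∇h| = √(-0.001692² + -0.001692²) = 0.002393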